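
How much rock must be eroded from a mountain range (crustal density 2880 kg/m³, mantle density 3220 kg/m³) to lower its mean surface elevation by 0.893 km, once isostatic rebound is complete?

Net drop Δ = e − u = e − e ρ_c/ρ_m = e (ρ_m − ρ_c)/ρ_m.
e = Δ ρ_m/(ρ_m − ρ_c) = 0.893 km × 3220/340 = 8.46 km.

8.46 km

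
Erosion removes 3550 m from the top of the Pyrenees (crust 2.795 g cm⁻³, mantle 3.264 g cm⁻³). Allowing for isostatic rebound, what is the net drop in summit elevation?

Rebound u = e ρ_c/ρ_m = 3550 m × 2.795/3.264 = 3040 m.
Net surface drop = e − u = 3550 m − 3040 m = e (ρ_m − ρ_c)/ρ_m = 510 m.

510 m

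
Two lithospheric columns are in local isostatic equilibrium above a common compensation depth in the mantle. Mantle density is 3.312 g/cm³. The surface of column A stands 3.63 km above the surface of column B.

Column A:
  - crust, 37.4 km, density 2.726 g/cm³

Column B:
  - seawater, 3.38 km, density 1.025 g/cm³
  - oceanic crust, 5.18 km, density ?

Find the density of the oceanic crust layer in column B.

Take the compensation level at the base of the deeper column (depth z_c below the surface of column A) and equate Σ ρ_i t_i down to z_c; mantle fills any gap and the z_c terms cancel.
Column A: 37.4×2.726 + (z_c − 37.4)×3.312
Column B: 3.63×0 + 3.38×1.025 + 5.18×ρ + (z_c − 3.63 − 8.56)×3.312
The z_c×3.312 term appears on both sides and cancels. Collect the known terms of each column as K = Σ(ρt)_known − 3.312 × (depth of known layers): K_A = 101.9524 − 3.312×37.4 = −21.9164; K_B = 3.4645 − 3.312×(3.63 + 8.56) = −36.90878.
Balance: K_A = K_B + 5.18×ρ, so ρ = (K_A − K_B)/5.18 = 14.9924/5.18 = 2.89 g/cm³.

2.89 g/cm³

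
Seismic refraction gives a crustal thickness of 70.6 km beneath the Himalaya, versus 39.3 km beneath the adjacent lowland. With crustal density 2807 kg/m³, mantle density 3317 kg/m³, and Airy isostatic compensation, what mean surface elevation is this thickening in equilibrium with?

Excess crust Δ = 70.6 km − 39.3 km = 31.3 km, split between elevation h and root r with h + r = Δ.
Airy balance ρ_c h = (ρ_m − ρ_c) r gives r = h ρ_c/(ρ_m − ρ_c), so h (1 + ρ_c/(ρ_m − ρ_c)) = Δ, i.e. h = Δ (ρ_m − ρ_c)/ρ_m.
h = 31.3 km × 510/3317 = 4.81 km.

4.81 km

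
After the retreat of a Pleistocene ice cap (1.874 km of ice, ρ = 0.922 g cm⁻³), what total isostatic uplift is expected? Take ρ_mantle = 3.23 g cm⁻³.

Removing the load lets mantle flow back in; uplift u satisfies ρ_ice t = ρ_m u.
u = t ρ_ice/ρ_m = 1.874 km × 0.922/3.23 = 0.535 km.

0.535 km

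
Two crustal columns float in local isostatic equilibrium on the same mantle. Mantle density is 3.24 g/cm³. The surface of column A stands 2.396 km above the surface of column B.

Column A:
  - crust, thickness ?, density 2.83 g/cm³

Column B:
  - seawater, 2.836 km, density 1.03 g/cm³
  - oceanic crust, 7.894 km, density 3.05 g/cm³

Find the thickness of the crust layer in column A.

37.9 km

Take the compensation level at the base of the deeper column (depth z_c below the surface of column A) and equate Σ ρ_i t_i down to z_c; mantle fills any gap and the z_c terms cancel.
Column A: x×2.83 + (z_c − 0 − x)×3.24
Column B: 2.396×0 + 2.836×1.03 + 7.894×3.05 + (z_c − 2.396 − 10.73)×3.24
The z_c×3.24 term appears on both sides and cancels. Collect the known terms of each column as K = Σ(ρt)_known − 3.24 × (depth of known layers): K_A = 0 − 3.24×0 = 0; K_B = 26.99778 − 3.24×(2.396 + 10.73) = −15.53046.
Balance: K_A − x×(3.24 − 2.83) = K_B, so x = (K_A − K_B)/(3.24 − 2.83) = 15.5305/0.41 = 37.9 km.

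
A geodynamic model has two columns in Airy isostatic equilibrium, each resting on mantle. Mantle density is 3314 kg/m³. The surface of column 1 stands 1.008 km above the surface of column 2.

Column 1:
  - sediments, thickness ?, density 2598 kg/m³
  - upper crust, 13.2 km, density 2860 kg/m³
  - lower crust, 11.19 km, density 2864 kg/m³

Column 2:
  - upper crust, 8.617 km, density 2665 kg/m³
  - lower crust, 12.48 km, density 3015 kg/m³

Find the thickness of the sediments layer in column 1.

Take the compensation level at the base of the deeper column (depth z_c below the surface of column 1) and equate Σ ρ_i t_i down to z_c; mantle fills any gap and the z_c terms cancel.
Column 1: x×2598 + 13.2×2860 + 11.19×2864 + (z_c − 24.39 − x)×3314
Column 2: 1.008×0 + 8.617×2665 + 12.48×3015 + (z_c − 1.008 − 21.097)×3314
The z_c×3314 term appears on both sides and cancels. Collect the known terms of each column as K = Σ(ρt)_known − 3314 × (depth of known layers): K_1 = 69800.16 − 3314×24.39 = −11028.3; K_2 = 60591.505 − 3314×(1.008 + 21.097) = −12664.465.
Balance: K_1 − x×(3314 − 2598) = K_2, so x = (K_1 − K_2)/(3314 − 2598) = 1636.16/716 = 2.29 km.

2.29 km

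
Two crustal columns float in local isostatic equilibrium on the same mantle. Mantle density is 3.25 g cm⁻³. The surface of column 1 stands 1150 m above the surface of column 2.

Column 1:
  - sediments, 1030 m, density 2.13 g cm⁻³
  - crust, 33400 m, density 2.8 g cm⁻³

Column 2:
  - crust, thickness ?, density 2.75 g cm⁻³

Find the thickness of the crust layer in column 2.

Take the compensation level at the base of the deeper column (depth z_c below the surface of column 1) and equate Σ ρ_i t_i down to z_c; mantle fills any gap and the z_c terms cancel.
Column 1: 1030×2.13 + 33400×2.8 + (z_c − 34430)×3.25
Column 2: 1150×0 + x×2.75 + (z_c − 1150 − 0 − x)×3.25
The z_c×3.25 term appears on both sides and cancels. Collect the known terms of each column as K = Σ(ρt)_known − 3.25 × (depth of known layers): K_1 = 95713.9 − 3.25×34430 = −16183.6; K_2 = 0 − 3.25×(1150 + 0) = −3737.5.
Balance: K_1 = K_2 − x×(3.25 − 2.75), so x = (K_2 − K_1)/(3.25 − 2.75) = 12446.1/0.5 = 24900 m.

24900 m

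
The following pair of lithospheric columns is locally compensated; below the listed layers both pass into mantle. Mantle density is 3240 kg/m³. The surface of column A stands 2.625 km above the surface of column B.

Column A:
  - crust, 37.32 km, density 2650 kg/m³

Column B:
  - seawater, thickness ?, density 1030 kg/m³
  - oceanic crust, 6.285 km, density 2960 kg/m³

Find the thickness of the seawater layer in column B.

5.32 km

Take the compensation level at the base of the deeper column (depth z_c below the surface of column A) and equate Σ ρ_i t_i down to z_c; mantle fills any gap and the z_c terms cancel.
Column A: 37.32×2650 + (z_c − 37.32)×3240
Column B: 2.625×0 + x×1030 + 6.285×2960 + (z_c − 2.625 − 6.285 − x)×3240
The z_c×3240 term appears on both sides and cancels. Collect the known terms of each column as K = Σ(ρt)_known − 3240 × (depth of known layers): K_A = 98898 − 3240×37.32 = −22018.8; K_B = 18603.6 − 3240×(2.625 + 6.285) = −10264.8.
Balance: K_A = K_B − x×(3240 − 1030), so x = (K_B − K_A)/(3240 − 1030) = 11754/2210 = 5.32 km.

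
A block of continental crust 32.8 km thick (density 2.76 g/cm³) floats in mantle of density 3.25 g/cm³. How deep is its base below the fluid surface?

Draft d = t ρ_obj/ρ_fluid = 32.8 km × 2.76/3.25 = 27.9 km.

27.9 km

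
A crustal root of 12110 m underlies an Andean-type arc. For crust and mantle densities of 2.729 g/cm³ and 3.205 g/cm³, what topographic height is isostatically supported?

2110 m

Equating mass per unit area of the two columns: ρ_c h = (ρ_m − ρ_c) r.
h = r (ρ_m − ρ_c) / ρ_c = 12110 m × (3.205 − 2.729) / 2.729 = 2110 m.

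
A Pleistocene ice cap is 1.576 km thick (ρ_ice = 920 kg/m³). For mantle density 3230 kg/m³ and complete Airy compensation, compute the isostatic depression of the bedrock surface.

In Airy isostatic equilibrium: the ice load ρ_ice t is balanced by mantle displaced below, ρ_m s.
s = t ρ_ice / ρ_m = 1.576 km × 920/3230 = 0.449 km.

0.449 km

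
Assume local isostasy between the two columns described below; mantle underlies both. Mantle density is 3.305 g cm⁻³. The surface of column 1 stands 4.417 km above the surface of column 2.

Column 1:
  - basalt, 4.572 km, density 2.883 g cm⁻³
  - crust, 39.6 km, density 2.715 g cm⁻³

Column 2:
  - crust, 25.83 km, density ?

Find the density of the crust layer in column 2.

Take the compensation level at the base of the deeper column (depth z_c below the surface of column 1) and equate Σ ρ_i t_i down to z_c; mantle fills any gap and the z_c terms cancel.
Column 1: 4.572×2.883 + 39.6×2.715 + (z_c − 44.172)×3.305
Column 2: 4.417×0 + 25.83×ρ + (z_c − 4.417 − 25.83)×3.305
The z_c×3.305 term appears on both sides and cancels. Collect the known terms of each column as K = Σ(ρt)_known − 3.305 × (depth of known layers): K_1 = 120.695076 − 3.305×44.172 = −25.293384; K_2 = 0 − 3.305×(4.417 + 25.83) = −99.966335.
Balance: K_1 = K_2 + 25.83×ρ, so ρ = (K_1 − K_2)/25.83 = 74.673/25.83 = 2.89 g cm⁻³.

2.89 g cm⁻³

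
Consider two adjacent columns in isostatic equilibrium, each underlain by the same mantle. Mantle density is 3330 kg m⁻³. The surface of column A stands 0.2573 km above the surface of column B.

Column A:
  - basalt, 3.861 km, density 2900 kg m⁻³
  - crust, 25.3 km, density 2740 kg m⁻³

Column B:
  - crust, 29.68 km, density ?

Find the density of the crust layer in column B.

Take the compensation level at the base of the deeper column (depth z_c below the surface of column A) and equate Σ ρ_i t_i down to z_c; mantle fills any gap and the z_c terms cancel.
Column A: 3.861×2900 + 25.3×2740 + (z_c − 29.161)×3330
Column B: 0.2573×0 + 29.68×ρ + (z_c − 0.2573 − 29.68)×3330
The z_c×3330 term appears on both sides and cancels. Collect the known terms of each column as K = Σ(ρt)_known − 3330 × (depth of known layers): K_A = 80518.9 − 3330×29.161 = −16587.23; K_B = 0 − 3330×(0.2573 + 29.68) = −99691.209.
Balance: K_A = K_B + 29.68×ρ, so ρ = (K_A − K_B)/29.68 = 83104/29.68 = 2800 kg m⁻³.

2800 kg m⁻³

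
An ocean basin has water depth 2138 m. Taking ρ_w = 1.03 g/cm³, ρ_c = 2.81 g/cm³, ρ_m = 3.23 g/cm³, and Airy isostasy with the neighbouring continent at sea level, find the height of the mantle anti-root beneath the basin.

Balancing pressure at the compensation depth: replacing crust with seawater at the top is compensated by replacing crust with mantle at the base: d (ρ_c − ρ_w) = a (ρ_m − ρ_c).
a = d (ρ_c − ρ_w)/(ρ_m − ρ_c) = 2138 m × 1.78/0.42 = 9060 m.

9060 m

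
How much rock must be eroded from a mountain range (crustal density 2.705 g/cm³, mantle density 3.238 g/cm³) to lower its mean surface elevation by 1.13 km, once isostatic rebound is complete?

6.86 km

Net drop Δ = e − u = e − e ρ_c/ρ_m = e (ρ_m − ρ_c)/ρ_m.
e = Δ ρ_m/(ρ_m − ρ_c) = 1.13 km × 3.238/0.533 = 6.86 km.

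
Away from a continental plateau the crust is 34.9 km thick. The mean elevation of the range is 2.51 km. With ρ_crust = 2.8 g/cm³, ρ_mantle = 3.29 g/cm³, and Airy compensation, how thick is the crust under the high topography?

Root depth r = h ρ_c / (ρ_m − ρ_c) = 2.51 km × 2.8 / 0.49 = 14.34 km.
Total thickness = T + h + r = 34.9 km + 2.51 km + 14.34 km = 51.8 km.

51.8 km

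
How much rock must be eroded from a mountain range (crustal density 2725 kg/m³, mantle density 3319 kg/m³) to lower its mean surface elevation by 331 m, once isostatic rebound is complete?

1850 m

Net drop Δ = e − u = e − e ρ_c/ρ_m = e (ρ_m − ρ_c)/ρ_m.
e = Δ ρ_m/(ρ_m − ρ_c) = 331 m × 3319/594 = 1850 m.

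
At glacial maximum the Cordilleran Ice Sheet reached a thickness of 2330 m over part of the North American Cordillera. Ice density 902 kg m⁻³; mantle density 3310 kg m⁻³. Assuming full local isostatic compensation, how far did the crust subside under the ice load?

635 m

Balancing pressure at the compensation depth: the ice load ρ_ice t is balanced by mantle displaced below, ρ_m s.
s = t ρ_ice / ρ_m = 2330 m × 902/3310 = 635 m.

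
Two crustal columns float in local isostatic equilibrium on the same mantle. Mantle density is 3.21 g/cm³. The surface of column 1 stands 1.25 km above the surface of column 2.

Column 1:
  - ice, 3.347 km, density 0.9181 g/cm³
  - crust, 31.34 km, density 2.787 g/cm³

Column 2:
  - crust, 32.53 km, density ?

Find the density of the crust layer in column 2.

2.69 g/cm³

Take the compensation level at the base of the deeper column (depth z_c below the surface of column 1) and equate Σ ρ_i t_i down to z_c; mantle fills any gap and the z_c terms cancel.
Column 1: 3.347×0.9181 + 31.34×2.787 + (z_c − 34.687)×3.21
Column 2: 1.25×0 + 32.53×ρ + (z_c − 1.25 − 32.53)×3.21
The z_c×3.21 term appears on both sides and cancels. Collect the known terms of each column as K = Σ(ρt)_known − 3.21 × (depth of known layers): K_1 = 90.4174607 − 3.21×34.687 = −20.9278093; K_2 = 0 − 3.21×(1.25 + 32.53) = −108.4338.
Balance: K_1 = K_2 + 32.53×ρ, so ρ = (K_1 − K_2)/32.53 = 87.506/32.53 = 2.69 g/cm³.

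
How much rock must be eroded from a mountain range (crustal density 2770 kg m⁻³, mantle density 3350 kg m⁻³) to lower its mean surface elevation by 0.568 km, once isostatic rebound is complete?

3.28 km

Net drop Δ = e − u = e − e ρ_c/ρ_m = e (ρ_m − ρ_c)/ρ_m.
e = Δ ρ_m/(ρ_m − ρ_c) = 0.568 km × 3350/580 = 3.28 km.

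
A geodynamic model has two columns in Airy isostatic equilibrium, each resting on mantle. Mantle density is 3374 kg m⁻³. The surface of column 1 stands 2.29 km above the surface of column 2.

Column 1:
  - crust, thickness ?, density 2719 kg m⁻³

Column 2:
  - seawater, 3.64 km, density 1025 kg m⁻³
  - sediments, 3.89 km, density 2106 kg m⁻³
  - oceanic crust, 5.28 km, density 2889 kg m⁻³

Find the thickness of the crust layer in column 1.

36.3 km

Take the compensation level at the base of the deeper column (depth z_c below the surface of column 1) and equate Σ ρ_i t_i down to z_c; mantle fills any gap and the z_c terms cancel.
Column 1: x×2719 + (z_c − 0 − x)×3374
Column 2: 2.29×0 + 3.64×1025 + 3.89×2106 + 5.28×2889 + (z_c − 2.29 − 12.81)×3374
The z_c×3374 term appears on both sides and cancels. Collect the known terms of each column as K = Σ(ρt)_known − 3374 × (depth of known layers): K_1 = 0 − 3374×0 = 0; K_2 = 27177.26 − 3374×(2.29 + 12.81) = −23770.14.
Balance: K_1 − x×(3374 − 2719) = K_2, so x = (K_1 − K_2)/(3374 − 2719) = 23770.1/655 = 36.3 km.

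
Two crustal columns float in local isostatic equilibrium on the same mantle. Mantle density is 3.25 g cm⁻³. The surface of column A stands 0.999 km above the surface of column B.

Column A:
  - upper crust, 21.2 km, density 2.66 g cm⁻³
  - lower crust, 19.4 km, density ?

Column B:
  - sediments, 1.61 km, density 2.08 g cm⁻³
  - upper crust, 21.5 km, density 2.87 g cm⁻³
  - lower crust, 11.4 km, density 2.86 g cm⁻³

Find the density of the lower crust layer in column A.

2.98 g cm⁻³

Take the compensation level at the base of the deeper column (depth z_c below the surface of column A) and equate Σ ρ_i t_i down to z_c; mantle fills any gap and the z_c terms cancel.
Column A: 21.2×2.66 + 19.4×ρ + (z_c − 40.6)×3.25
Column B: 0.999×0 + 1.61×2.08 + 21.5×2.87 + 11.4×2.86 + (z_c − 0.999 − 34.51)×3.25
The z_c×3.25 term appears on both sides and cancels. Collect the known terms of each column as K = Σ(ρt)_known − 3.25 × (depth of known layers): K_A = 56.392 − 3.25×40.6 = −75.558; K_B = 97.6578 − 3.25×(0.999 + 34.51) = −17.74645.
Balance: K_A + 19.4×ρ = K_B, so ρ = (K_B − K_A)/19.4 = 57.8115/19.4 = 2.98 g cm⁻³.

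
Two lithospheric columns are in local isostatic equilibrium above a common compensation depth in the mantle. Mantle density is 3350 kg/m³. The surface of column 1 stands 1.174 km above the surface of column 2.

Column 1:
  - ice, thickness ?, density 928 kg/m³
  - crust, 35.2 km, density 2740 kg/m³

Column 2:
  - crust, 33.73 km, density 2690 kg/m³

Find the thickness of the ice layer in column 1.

1.95 km

Take the compensation level at the base of the deeper column (depth z_c below the surface of column 1) and equate Σ ρ_i t_i down to z_c; mantle fills any gap and the z_c terms cancel.
Column 1: x×928 + 35.2×2740 + (z_c − 35.2 − x)×3350
Column 2: 1.174×0 + 33.73×2690 + (z_c − 1.174 − 33.73)×3350
The z_c×3350 term appears on both sides and cancels. Collect the known terms of each column as K = Σ(ρt)_known − 3350 × (depth of known layers): K_1 = 96448 − 3350×35.2 = −21472; K_2 = 90733.7 − 3350×(1.174 + 33.73) = −26194.7.
Balance: K_1 − x×(3350 − 928) = K_2, so x = (K_1 − K_2)/(3350 − 928) = 4722.7/2422 = 1.95 km.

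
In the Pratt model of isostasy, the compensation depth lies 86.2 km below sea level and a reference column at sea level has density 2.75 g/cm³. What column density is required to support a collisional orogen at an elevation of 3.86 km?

Pratt balance: ρ_ref D = ρ (D + h).
ρ = ρ_ref D/(D + h) = 2.75 × 86.2 km/(86.2 km + 3.86 km) = 2.63 g/cm³.

2.63 g/cm³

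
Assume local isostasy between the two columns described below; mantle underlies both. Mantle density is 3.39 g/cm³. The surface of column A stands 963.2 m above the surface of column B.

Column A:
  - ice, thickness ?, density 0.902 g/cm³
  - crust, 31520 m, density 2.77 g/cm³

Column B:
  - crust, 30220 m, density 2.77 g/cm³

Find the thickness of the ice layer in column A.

988 m

Take the compensation level at the base of the deeper column (depth z_c below the surface of column A) and equate Σ ρ_i t_i down to z_c; mantle fills any gap and the z_c terms cancel.
Column A: x×0.902 + 31520×2.77 + (z_c − 31520 − x)×3.39
Column B: 963.2×0 + 30220×2.77 + (z_c − 963.2 − 30220)×3.39
The z_c×3.39 term appears on both sides and cancels. Collect the known terms of each column as K = Σ(ρt)_known − 3.39 × (depth of known layers): K_A = 87310.4 − 3.39×31520 = −19542.4; K_B = 83709.4 − 3.39×(963.2 + 30220) = −22001.648.
Balance: K_A − x×(3.39 − 0.902) = K_B, so x = (K_A − K_B)/(3.39 − 0.902) = 2459.25/2.488 = 988 m.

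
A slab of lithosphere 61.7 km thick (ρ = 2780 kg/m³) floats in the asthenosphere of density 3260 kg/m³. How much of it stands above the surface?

9.08 km

Floating equilibrium: submerged depth d = t ρ_obj/ρ_fluid = 61.7 km × 2780/3260 = 52.62 km.
Freeboard = t − d = 61.7 km − 52.62 km = 9.08 km.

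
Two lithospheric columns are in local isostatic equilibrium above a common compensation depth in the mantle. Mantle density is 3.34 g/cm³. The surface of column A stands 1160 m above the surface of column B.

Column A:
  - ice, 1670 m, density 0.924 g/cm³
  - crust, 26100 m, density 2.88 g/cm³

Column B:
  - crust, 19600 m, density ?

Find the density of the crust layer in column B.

2.72 g/cm³

Take the compensation level at the base of the deeper column (depth z_c below the surface of column A) and equate Σ ρ_i t_i down to z_c; mantle fills any gap and the z_c terms cancel.
Column A: 1670×0.924 + 26100×2.88 + (z_c − 27770)×3.34
Column B: 1160×0 + 19600×ρ + (z_c − 1160 − 19600)×3.34
The z_c×3.34 term appears on both sides and cancels. Collect the known terms of each column as K = Σ(ρt)_known − 3.34 × (depth of known layers): K_A = 76711.08 − 3.34×27770 = −16040.72; K_B = 0 − 3.34×(1160 + 19600) = −69338.4.
Balance: K_A = K_B + 19600×ρ, so ρ = (K_A − K_B)/19600 = 53297.7/19600 = 2.72 g/cm³.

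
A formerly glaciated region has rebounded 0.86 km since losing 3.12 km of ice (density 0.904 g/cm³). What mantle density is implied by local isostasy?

3.28 g/cm³

ρ_m = ρ_ice t / u = 0.904 × 3.12 km/0.86 km = 3.28 g/cm³.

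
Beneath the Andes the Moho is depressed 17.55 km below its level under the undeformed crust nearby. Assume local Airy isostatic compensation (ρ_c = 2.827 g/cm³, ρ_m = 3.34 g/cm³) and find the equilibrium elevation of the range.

3.18 km

In Airy isostatic equilibrium: ρ_c h = (ρ_m − ρ_c) r.
h = r (ρ_m − ρ_c) / ρ_c = 17.55 km × (3.34 − 2.827) / 2.827 = 3.18 km.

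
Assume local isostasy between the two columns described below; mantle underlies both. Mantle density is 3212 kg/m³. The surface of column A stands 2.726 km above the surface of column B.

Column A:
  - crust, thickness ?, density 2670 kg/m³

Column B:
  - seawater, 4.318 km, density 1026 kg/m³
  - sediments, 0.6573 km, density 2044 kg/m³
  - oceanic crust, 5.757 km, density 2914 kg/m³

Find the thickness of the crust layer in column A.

38.2 km

Take the compensation level at the base of the deeper column (depth z_c below the surface of column A) and equate Σ ρ_i t_i down to z_c; mantle fills any gap and the z_c terms cancel.
Column A: x×2670 + (z_c − 0 − x)×3212
Column B: 2.726×0 + 4.318×1026 + 0.6573×2044 + 5.757×2914 + (z_c − 2.726 − 10.7323)×3212
The z_c×3212 term appears on both sides and cancels. Collect the known terms of each column as K = Σ(ρt)_known − 3212 × (depth of known layers): K_A = 0 − 3212×0 = 0; K_B = 22549.6872 − 3212×(2.726 + 10.7323) = −20678.3724.
Balance: K_A − x×(3212 − 2670) = K_B, so x = (K_A − K_B)/(3212 − 2670) = 20678.4/542 = 38.2 km.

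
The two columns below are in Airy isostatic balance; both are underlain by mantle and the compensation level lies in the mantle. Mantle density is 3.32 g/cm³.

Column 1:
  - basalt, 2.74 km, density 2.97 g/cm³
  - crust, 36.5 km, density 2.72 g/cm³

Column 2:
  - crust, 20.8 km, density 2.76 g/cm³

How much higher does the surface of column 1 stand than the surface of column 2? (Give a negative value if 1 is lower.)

3.38 km

For any compensation level in the mantle, the mantle terms cancel and isostasy reduces to e = (Σt_1 − Σt_2) − (Σ(ρt)_1 − Σ(ρt)_2) / ρ_m.
Σt_1 = 39.24 km; Σt_2 = 20.8 km; Σ(ρt)_1 = 107.4178; Σ(ρt)_2 = 57.408 (in km·g/cm³).
e = (39.24 − 20.8) − (107.4178 − 57.408) / 3.32 = 3.38 km.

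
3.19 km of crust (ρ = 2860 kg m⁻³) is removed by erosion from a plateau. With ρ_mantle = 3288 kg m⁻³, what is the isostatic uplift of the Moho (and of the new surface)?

2.77 km

Unloading: uplift u = e ρ_c/ρ_m = 3.19 km × 2860/3288 = 2.77 km.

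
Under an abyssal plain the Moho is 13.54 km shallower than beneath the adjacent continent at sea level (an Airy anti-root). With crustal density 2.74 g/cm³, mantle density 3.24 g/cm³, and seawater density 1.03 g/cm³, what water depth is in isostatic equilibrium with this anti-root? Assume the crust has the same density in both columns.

Replacing a thickness d of crust by seawater at the top must be balanced by replacing crust with mantle at the base: d (ρ_c − ρ_w) = a (ρ_m − ρ_c).
d = a (ρ_m − ρ_c)/(ρ_c − ρ_w) = 13.54 km × 0.5/1.71 = 3.96 km.

3.96 km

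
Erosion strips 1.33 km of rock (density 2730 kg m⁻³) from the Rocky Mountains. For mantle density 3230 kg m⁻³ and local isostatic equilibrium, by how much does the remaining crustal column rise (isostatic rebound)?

1.12 km

Unloading: uplift u = e ρ_c/ρ_m = 1.33 km × 2730/3230 = 1.12 km.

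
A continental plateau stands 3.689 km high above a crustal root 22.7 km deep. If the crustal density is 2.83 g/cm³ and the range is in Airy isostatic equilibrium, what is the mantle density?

Airy balance: ρ_c h = (ρ_m − ρ_c) r → ρ_m = ρ_c (1 + h/r).
ρ_m = 2.83 × (1 + 3.689 km/22.7 km) = 3.29 g/cm³.

3.29 g/cm³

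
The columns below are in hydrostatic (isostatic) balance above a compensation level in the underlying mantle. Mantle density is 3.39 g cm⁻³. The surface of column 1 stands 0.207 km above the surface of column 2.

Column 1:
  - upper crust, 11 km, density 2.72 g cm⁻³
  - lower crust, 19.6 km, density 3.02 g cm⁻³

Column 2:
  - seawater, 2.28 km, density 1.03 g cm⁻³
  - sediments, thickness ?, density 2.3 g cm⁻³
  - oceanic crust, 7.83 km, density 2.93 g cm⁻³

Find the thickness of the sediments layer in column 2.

Take the compensation level at the base of the deeper column (depth z_c below the surface of column 1) and equate Σ ρ_i t_i down to z_c; mantle fills any gap and the z_c terms cancel.
Column 1: 11×2.72 + 19.6×3.02 + (z_c − 30.6)×3.39
Column 2: 0.207×0 + 2.28×1.03 + x×2.3 + 7.83×2.93 + (z_c − 0.207 − 10.11 − x)×3.39
The z_c×3.39 term appears on both sides and cancels. Collect the known terms of each column as K = Σ(ρt)_known − 3.39 × (depth of known layers): K_1 = 89.112 − 3.39×30.6 = −14.622; K_2 = 25.2903 − 3.39×(0.207 + 10.11) = −9.68433.
Balance: K_1 = K_2 − x×(3.39 − 2.3), so x = (K_2 − K_1)/(3.39 − 2.3) = 4.93767/1.09 = 4.53 km.

4.53 km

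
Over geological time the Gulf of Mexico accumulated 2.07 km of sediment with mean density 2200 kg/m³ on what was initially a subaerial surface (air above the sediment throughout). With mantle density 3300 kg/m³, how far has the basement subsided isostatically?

Subaerial load: s = t ρ_sed / ρ_m = 2.07 km × 2200/3300 = 1.38 km.

1.38 km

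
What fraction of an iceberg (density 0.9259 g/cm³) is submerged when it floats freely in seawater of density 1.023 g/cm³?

90.5%

Submerged fraction = ρ_obj/ρ_fluid = 0.9259/1.023 = 90.5%.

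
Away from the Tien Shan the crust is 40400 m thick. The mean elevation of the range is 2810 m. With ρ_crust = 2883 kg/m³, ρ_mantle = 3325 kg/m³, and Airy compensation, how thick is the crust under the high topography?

Root depth r = h ρ_c / (ρ_m − ρ_c) = 2810 m × 2883 / 442 = 18330 m.
Total thickness = T + h + r = 40400 m + 2810 m + 18330 m = 61500 m.

61500 m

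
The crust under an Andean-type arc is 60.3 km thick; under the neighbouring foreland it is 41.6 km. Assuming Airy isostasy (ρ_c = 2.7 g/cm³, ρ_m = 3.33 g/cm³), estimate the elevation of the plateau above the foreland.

Excess crust Δ = 60.3 km − 41.6 km = 18.7 km, split between elevation h and root r with h + r = Δ.
Airy balance ρ_c h = (ρ_m − ρ_c) r gives r = h ρ_c/(ρ_m − ρ_c), so h (1 + ρ_c/(ρ_m − ρ_c)) = Δ, i.e. h = Δ (ρ_m − ρ_c)/ρ_m.
h = 18.7 km × 0.63/3.33 = 3.54 km.

3.54 km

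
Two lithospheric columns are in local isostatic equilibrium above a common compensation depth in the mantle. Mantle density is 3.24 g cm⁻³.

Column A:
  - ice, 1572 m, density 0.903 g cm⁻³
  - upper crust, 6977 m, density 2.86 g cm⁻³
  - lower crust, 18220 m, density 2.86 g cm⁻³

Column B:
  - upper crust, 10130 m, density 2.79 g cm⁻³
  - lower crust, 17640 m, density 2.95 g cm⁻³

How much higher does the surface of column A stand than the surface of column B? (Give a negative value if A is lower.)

For any compensation level in the mantle, the mantle terms cancel and isostasy reduces to e = (Σt_A − Σt_B) − (Σ(ρt)_A − Σ(ρt)_B) / ρ_m.
Σt_A = 26769 m; Σt_B = 27770 m; Σ(ρt)_A = 73482.936; Σ(ρt)_B = 80300.7 (in m·g cm⁻³).
e = (26769 − 27770) − (73482.936 − 80300.7) / 3.24 = 1100 m.

1100 m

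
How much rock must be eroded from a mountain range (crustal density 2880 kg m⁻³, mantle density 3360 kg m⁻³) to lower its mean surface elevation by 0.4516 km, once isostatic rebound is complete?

3.16 km

Net drop Δ = e − u = e − e ρ_c/ρ_m = e (ρ_m − ρ_c)/ρ_m.
e = Δ ρ_m/(ρ_m − ρ_c) = 0.4516 km × 3360/480 = 3.16 km.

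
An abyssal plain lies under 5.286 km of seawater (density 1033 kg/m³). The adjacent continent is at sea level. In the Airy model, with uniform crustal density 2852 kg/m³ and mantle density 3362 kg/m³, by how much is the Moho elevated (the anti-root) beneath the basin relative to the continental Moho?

Isostatic balance requires: replacing crust with seawater at the top is compensated by replacing crust with mantle at the base: d (ρ_c − ρ_w) = a (ρ_m − ρ_c).
a = d (ρ_c − ρ_w)/(ρ_m − ρ_c) = 5.286 km × 1819/510 = 18.9 km.

18.9 km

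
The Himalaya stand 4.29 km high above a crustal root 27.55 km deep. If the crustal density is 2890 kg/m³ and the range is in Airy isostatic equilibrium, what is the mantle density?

Airy balance: ρ_c h = (ρ_m − ρ_c) r → ρ_m = ρ_c (1 + h/r).
ρ_m = 2890 × (1 + 4.29 km/27.55 km) = 3340 kg/m³.

3340 kg/m³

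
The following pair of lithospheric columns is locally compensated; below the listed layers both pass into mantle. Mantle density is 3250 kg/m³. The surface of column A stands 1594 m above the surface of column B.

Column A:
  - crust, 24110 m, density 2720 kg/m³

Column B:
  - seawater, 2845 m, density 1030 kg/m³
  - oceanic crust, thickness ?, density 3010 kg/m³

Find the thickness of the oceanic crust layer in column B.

Take the compensation level at the base of the deeper column (depth z_c below the surface of column A) and equate Σ ρ_i t_i down to z_c; mantle fills any gap and the z_c terms cancel.
Column A: 24110×2720 + (z_c − 24110)×3250
Column B: 1594×0 + 2845×1030 + x×3010 + (z_c − 1594 − 2845 − x)×3250
The z_c×3250 term appears on both sides and cancels. Collect the known terms of each column as K = Σ(ρt)_known − 3250 × (depth of known layers): K_A = 65579200 − 3250×24110 = −12778300; K_B = 2930350 − 3250×(1594 + 2845) = −11496400.
Balance: K_A = K_B − x×(3250 − 3010), so x = (K_B − K_A)/(3250 − 3010) = 1281900/240 = 5340 m.

5340 m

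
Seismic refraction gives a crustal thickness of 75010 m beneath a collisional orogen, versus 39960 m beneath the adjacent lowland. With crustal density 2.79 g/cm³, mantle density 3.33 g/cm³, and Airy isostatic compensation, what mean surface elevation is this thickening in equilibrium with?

5680 m

Excess crust Δ = 75010 m − 39960 m = 35050 m, split between elevation h and root r with h + r = Δ.
Airy balance ρ_c h = (ρ_m − ρ_c) r gives r = h ρ_c/(ρ_m − ρ_c), so h (1 + ρ_c/(ρ_m − ρ_c)) = Δ, i.e. h = Δ (ρ_m − ρ_c)/ρ_m.
h = 35050 m × 0.54/3.33 = 5680 m.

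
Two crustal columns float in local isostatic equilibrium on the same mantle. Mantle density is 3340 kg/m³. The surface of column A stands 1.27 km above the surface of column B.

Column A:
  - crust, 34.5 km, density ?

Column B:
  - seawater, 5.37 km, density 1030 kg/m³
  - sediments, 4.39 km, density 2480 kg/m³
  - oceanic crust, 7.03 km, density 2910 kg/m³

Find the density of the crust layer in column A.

2660 kg/m³

Take the compensation level at the base of the deeper column (depth z_c below the surface of column A) and equate Σ ρ_i t_i down to z_c; mantle fills any gap and the z_c terms cancel.
Column A: 34.5×ρ + (z_c − 34.5)×3340
Column B: 1.27×0 + 5.37×1030 + 4.39×2480 + 7.03×2910 + (z_c − 1.27 − 16.79)×3340
The z_c×3340 term appears on both sides and cancels. Collect the known terms of each column as K = Σ(ρt)_known − 3340 × (depth of known layers): K_A = 0 − 3340×34.5 = −115230; K_B = 36875.6 − 3340×(1.27 + 16.79) = −23444.8.
Balance: K_A + 34.5×ρ = K_B, so ρ = (K_B − K_A)/34.5 = 91785.2/34.5 = 2660 kg/m³.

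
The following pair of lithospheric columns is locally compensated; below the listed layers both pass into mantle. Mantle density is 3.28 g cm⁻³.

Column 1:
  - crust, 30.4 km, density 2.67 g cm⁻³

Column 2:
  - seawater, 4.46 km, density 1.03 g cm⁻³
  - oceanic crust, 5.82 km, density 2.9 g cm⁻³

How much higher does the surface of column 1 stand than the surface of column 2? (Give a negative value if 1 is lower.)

1.92 km

For any compensation level in the mantle, the mantle terms cancel and isostasy reduces to e = (Σt_1 − Σt_2) − (Σ(ρt)_1 − Σ(ρt)_2) / ρ_m.
Σt_1 = 30.4 km; Σt_2 = 10.28 km; Σ(ρt)_1 = 81.168; Σ(ρt)_2 = 21.4718 (in km·g cm⁻³).
e = (30.4 − 10.28) − (81.168 − 21.4718) / 3.28 = 1.92 km.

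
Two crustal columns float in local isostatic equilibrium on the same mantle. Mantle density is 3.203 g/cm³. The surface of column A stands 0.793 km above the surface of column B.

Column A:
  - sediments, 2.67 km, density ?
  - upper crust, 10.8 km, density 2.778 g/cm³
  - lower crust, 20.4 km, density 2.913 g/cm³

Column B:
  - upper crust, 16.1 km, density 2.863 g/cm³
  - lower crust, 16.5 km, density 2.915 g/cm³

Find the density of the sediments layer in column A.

Take the compensation level at the base of the deeper column (depth z_c below the surface of column A) and equate Σ ρ_i t_i down to z_c; mantle fills any gap and the z_c terms cancel.
Column A: 2.67×ρ + 10.8×2.778 + 20.4×2.913 + (z_c − 33.87)×3.203
Column B: 0.793×0 + 16.1×2.863 + 16.5×2.915 + (z_c − 0.793 − 32.6)×3.203
The z_c×3.203 term appears on both sides and cancels. Collect the known terms of each column as K = Σ(ρt)_known − 3.203 × (depth of known layers): K_A = 89.4276 − 3.203×33.87 = −19.05801; K_B = 94.1918 − 3.203×(0.793 + 32.6) = −12.765979.
Balance: K_A + 2.67×ρ = K_B, so ρ = (K_B − K_A)/2.67 = 6.29203/2.67 = 2.36 g/cm³.

2.36 g/cm³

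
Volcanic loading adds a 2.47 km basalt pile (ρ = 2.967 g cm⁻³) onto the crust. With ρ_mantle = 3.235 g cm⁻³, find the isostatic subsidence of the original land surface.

Subaerial loading: s = t ρ_load / ρ_m.
s = 2.47 km × 2.967/3.235 = 2.27 km.

2.27 km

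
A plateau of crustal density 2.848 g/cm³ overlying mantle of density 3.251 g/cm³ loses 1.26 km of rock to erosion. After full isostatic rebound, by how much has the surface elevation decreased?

0.156 km

Rebound u = e ρ_c/ρ_m = 1.26 km × 2.848/3.251 = 1.104 km.
Net surface drop = e − u = 1.26 km − 1.104 km = e (ρ_m − ρ_c)/ρ_m = 0.156 km.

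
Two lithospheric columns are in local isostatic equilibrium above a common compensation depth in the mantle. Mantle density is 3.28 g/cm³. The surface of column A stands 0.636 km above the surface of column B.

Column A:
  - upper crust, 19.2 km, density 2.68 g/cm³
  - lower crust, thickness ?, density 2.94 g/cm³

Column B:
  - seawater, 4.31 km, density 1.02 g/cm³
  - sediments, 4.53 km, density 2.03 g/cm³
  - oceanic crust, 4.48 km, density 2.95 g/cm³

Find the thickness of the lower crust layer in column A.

Take the compensation level at the base of the deeper column (depth z_c below the surface of column A) and equate Σ ρ_i t_i down to z_c; mantle fills any gap and the z_c terms cancel.
Column A: 19.2×2.68 + x×2.94 + (z_c − 19.2 − x)×3.28
Column B: 0.636×0 + 4.31×1.02 + 4.53×2.03 + 4.48×2.95 + (z_c − 0.636 − 13.32)×3.28
The z_c×3.28 term appears on both sides and cancels. Collect the known terms of each column as K = Σ(ρt)_known − 3.28 × (depth of known layers): K_A = 51.456 − 3.28×19.2 = −11.52; K_B = 26.8081 − 3.28×(0.636 + 13.32) = −18.96758.
Balance: K_A − x×(3.28 − 2.94) = K_B, so x = (K_A − K_B)/(3.28 − 2.94) = 7.44758/0.34 = 21.9 km.

21.9 km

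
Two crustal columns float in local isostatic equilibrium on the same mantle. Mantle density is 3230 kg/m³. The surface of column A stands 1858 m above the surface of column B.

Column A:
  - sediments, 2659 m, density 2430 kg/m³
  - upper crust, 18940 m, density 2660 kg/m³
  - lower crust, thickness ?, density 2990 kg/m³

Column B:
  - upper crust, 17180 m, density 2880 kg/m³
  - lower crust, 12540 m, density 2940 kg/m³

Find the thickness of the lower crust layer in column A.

Take the compensation level at the base of the deeper column (depth z_c below the surface of column A) and equate Σ ρ_i t_i down to z_c; mantle fills any gap and the z_c terms cancel.
Column A: 2659×2430 + 18940×2660 + x×2990 + (z_c − 21599 − x)×3230
Column B: 1858×0 + 17180×2880 + 12540×2940 + (z_c − 1858 − 29720)×3230
The z_c×3230 term appears on both sides and cancels. Collect the known terms of each column as K = Σ(ρt)_known − 3230 × (depth of known layers): K_A = 56841770 − 3230×21599 = −12923000; K_B = 86346000 − 3230×(1858 + 29720) = −15650940.
Balance: K_A − x×(3230 − 2990) = K_B, so x = (K_A − K_B)/(3230 − 2990) = 2727940/240 = 11400 m.

11400 m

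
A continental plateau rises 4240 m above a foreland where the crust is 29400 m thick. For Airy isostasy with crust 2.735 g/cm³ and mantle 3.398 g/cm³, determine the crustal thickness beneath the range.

51100 m

Root depth r = h ρ_c / (ρ_m − ρ_c) = 4240 m × 2.735 / 0.663 = 17490 m.
Total thickness = T + h + r = 29400 m + 4240 m + 17490 m = 51100 m.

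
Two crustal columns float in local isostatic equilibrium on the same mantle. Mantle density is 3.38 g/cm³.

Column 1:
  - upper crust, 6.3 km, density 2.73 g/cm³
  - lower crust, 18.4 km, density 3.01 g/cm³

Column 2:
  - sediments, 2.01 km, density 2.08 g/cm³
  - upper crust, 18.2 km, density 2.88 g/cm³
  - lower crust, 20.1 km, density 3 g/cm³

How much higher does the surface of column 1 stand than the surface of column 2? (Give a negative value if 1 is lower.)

−2.5 km

For any compensation level in the mantle, the mantle terms cancel and isostasy reduces to e = (Σt_1 − Σt_2) − (Σ(ρt)_1 − Σ(ρt)_2) / ρ_m.
Σt_1 = 24.7 km; Σt_2 = 40.31 km; Σ(ρt)_1 = 72.583; Σ(ρt)_2 = 116.8968 (in km·g/cm³).
e = (24.7 − 40.31) − (72.583 − 116.8968) / 3.38 = −2.5 km.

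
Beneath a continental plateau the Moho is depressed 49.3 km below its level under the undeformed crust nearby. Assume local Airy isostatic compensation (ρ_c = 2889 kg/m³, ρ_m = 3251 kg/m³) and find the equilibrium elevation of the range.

Isostatic balance requires: ρ_c h = (ρ_m − ρ_c) r.
h = r (ρ_m − ρ_c) / ρ_c = 49.3 km × (3251 − 2889) / 2889 = 6.18 km.

6.18 km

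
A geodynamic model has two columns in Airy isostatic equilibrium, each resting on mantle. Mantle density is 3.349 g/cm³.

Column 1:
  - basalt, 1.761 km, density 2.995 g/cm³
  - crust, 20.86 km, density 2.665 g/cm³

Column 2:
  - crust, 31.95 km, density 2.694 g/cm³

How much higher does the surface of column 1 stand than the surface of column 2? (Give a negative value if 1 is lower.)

−1.8 km

For any compensation level in the mantle, the mantle terms cancel and isostasy reduces to e = (Σt_1 − Σt_2) − (Σ(ρt)_1 − Σ(ρt)_2) / ρ_m.
Σt_1 = 22.621 km; Σt_2 = 31.95 km; Σ(ρt)_1 = 60.866095; Σ(ρt)_2 = 86.0733 (in km·g/cm³).
e = (22.621 − 31.95) − (60.866095 − 86.0733) / 3.349 = −1.8 km.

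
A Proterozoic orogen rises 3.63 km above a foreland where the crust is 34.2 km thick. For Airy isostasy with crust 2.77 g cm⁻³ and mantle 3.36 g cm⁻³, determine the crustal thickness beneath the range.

54.9 km

Root depth r = h ρ_c / (ρ_m − ρ_c) = 3.63 km × 2.77 / 0.59 = 17.04 km.
Total thickness = T + h + r = 34.2 km + 3.63 km + 17.04 km = 54.9 km.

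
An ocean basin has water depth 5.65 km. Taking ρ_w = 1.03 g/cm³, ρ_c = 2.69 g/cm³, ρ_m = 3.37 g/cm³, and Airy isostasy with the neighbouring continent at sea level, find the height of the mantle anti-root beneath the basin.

13.8 km

By Archimedes' principle applied to the lithosphere: replacing crust with seawater at the top is compensated by replacing crust with mantle at the base: d (ρ_c − ρ_w) = a (ρ_m − ρ_c).
a = d (ρ_c − ρ_w)/(ρ_m − ρ_c) = 5.65 km × 1.66/0.68 = 13.8 km.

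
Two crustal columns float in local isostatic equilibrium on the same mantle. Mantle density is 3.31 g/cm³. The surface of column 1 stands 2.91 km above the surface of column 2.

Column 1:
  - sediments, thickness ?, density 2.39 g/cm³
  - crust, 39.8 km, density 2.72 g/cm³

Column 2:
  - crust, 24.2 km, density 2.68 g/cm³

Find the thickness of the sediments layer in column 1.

1.52 km

Take the compensation level at the base of the deeper column (depth z_c below the surface of column 1) and equate Σ ρ_i t_i down to z_c; mantle fills any gap and the z_c terms cancel.
Column 1: x×2.39 + 39.8×2.72 + (z_c − 39.8 − x)×3.31
Column 2: 2.91×0 + 24.2×2.68 + (z_c − 2.91 − 24.2)×3.31
The z_c×3.31 term appears on both sides and cancels. Collect the known terms of each column as K = Σ(ρt)_known − 3.31 × (depth of known layers): K_1 = 108.256 − 3.31×39.8 = −23.482; K_2 = 64.856 − 3.31×(2.91 + 24.2) = −24.8781.
Balance: K_1 − x×(3.31 − 2.39) = K_2, so x = (K_1 − K_2)/(3.31 − 2.39) = 1.3961/0.92 = 1.52 km.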